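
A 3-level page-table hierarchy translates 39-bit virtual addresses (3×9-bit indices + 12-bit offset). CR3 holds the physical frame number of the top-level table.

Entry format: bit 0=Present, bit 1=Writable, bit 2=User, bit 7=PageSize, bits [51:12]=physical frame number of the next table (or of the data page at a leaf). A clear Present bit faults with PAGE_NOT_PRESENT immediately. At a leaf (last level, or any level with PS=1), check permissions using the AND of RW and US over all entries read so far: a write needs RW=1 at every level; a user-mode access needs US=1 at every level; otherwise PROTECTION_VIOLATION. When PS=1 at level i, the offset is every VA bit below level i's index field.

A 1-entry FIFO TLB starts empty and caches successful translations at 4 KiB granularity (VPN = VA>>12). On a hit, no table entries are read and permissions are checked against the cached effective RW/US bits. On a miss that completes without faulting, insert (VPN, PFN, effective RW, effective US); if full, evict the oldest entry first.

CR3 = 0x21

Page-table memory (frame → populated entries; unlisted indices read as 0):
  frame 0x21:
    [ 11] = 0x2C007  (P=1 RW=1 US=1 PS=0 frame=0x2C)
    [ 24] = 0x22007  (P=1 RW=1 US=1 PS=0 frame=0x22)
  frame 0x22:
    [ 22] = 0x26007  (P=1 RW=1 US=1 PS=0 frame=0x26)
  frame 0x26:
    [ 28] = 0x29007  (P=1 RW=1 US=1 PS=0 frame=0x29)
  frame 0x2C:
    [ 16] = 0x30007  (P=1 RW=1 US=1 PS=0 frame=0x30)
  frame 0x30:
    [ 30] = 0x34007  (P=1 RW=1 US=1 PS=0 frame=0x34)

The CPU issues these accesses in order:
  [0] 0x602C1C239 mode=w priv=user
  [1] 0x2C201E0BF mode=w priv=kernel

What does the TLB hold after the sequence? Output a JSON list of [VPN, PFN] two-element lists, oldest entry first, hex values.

Per-access translation:
#0 VA=0x602C1C239 (w,user):
  L0: frame=0x21 idx=24 entry=0x22007 [P=1 RW=1 US=1 PS=0]
  L1: frame=0x22 idx=22 entry=0x26007 [P=1 RW=1 US=1 PS=0]
  L2: frame=0x26 idx=28 entry=0x29007 [P=1 RW=1 US=1 PS=0]
  ✓ 0x29239  — 3 lookups
#1 VA=0x2C201E0BF (w,kernel):
  L0: frame=0x21 idx=11 entry=0x2C007 [P=1 RW=1 US=1 PS=0]
  L1: frame=0x2C idx=16 entry=0x30007 [P=1 RW=1 US=1 PS=0]
  L2: frame=0x30 idx=30 entry=0x34007 [P=1 RW=1 US=1 PS=0]
  ✓ 0x340BF  — 3 lookups

TLB: [["0x2C201E", "0x34"]]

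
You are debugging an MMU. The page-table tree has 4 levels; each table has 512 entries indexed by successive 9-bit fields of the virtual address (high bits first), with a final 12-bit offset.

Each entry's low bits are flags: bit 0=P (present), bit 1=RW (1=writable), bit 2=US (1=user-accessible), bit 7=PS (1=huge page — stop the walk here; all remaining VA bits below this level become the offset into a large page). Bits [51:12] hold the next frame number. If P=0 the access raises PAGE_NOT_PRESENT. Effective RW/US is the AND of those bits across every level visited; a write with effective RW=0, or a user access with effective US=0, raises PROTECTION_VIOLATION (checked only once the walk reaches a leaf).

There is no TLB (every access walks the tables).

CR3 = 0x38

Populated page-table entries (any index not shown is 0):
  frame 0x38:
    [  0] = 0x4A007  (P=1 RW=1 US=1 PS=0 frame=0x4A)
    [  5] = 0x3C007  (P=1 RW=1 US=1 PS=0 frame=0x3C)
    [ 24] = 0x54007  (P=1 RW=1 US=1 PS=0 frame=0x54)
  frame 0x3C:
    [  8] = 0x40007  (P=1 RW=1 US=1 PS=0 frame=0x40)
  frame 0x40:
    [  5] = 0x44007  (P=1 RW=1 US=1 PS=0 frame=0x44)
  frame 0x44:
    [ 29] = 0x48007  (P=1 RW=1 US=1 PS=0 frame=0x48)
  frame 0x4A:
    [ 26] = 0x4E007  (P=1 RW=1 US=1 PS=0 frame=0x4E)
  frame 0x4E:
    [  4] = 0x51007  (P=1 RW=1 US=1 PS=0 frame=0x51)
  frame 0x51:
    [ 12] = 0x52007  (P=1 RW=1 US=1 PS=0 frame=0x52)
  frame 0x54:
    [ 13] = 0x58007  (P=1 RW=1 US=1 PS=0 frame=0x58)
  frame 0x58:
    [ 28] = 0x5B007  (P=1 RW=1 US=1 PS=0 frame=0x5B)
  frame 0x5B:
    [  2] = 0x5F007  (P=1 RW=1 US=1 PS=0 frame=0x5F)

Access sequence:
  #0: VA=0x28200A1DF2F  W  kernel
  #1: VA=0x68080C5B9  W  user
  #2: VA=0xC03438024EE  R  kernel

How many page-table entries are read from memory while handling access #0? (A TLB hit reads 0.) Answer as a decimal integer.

Trace:
#0 VA=0x28200A1DF2F (w,kernel):
  L0 @0x38[5] → 0x3C007  P=1,RW=1,US=1,PS=0
  L1 @0x3C[8] → 0x40007  P=1,RW=1,US=1,PS=0
  L2 @0x40[5] → 0x44007  P=1,RW=1,US=1,PS=0
  L3 @0x44[29] → 0x48007  P=1,RW=1,US=1,PS=0
  ⇒ phys 0x48F2F  [4 reads]
#1 VA=0x68080C5B9 (w,user):
  L0 @0x38[0] → 0x4A007  P=1,RW=1,US=1,PS=0
  L1 @0x4A[26] → 0x4E007  P=1,RW=1,US=1,PS=0
  L2 @0x4E[4] → 0x51007  P=1,RW=1,US=1,PS=0
  L3 @0x51[12] → 0x52007  P=1,RW=1,US=1,PS=0
  ⇒ phys 0x525B9  [4 reads]
#2 VA=0xC03438024EE (r,kernel):
  L0 @0x38[24] → 0x54007  P=1,RW=1,US=1,PS=0
  L1 @0x54[13] → 0x58007  P=1,RW=1,US=1,PS=0
  L2 @0x58[28] → 0x5B007  P=1,RW=1,US=1,PS=0
  L3 @0x5B[2] → 0x5F007  P=1,RW=1,US=1,PS=0
  ⇒ phys 0x5F4EE  [4 reads]

Entries read for #0: 4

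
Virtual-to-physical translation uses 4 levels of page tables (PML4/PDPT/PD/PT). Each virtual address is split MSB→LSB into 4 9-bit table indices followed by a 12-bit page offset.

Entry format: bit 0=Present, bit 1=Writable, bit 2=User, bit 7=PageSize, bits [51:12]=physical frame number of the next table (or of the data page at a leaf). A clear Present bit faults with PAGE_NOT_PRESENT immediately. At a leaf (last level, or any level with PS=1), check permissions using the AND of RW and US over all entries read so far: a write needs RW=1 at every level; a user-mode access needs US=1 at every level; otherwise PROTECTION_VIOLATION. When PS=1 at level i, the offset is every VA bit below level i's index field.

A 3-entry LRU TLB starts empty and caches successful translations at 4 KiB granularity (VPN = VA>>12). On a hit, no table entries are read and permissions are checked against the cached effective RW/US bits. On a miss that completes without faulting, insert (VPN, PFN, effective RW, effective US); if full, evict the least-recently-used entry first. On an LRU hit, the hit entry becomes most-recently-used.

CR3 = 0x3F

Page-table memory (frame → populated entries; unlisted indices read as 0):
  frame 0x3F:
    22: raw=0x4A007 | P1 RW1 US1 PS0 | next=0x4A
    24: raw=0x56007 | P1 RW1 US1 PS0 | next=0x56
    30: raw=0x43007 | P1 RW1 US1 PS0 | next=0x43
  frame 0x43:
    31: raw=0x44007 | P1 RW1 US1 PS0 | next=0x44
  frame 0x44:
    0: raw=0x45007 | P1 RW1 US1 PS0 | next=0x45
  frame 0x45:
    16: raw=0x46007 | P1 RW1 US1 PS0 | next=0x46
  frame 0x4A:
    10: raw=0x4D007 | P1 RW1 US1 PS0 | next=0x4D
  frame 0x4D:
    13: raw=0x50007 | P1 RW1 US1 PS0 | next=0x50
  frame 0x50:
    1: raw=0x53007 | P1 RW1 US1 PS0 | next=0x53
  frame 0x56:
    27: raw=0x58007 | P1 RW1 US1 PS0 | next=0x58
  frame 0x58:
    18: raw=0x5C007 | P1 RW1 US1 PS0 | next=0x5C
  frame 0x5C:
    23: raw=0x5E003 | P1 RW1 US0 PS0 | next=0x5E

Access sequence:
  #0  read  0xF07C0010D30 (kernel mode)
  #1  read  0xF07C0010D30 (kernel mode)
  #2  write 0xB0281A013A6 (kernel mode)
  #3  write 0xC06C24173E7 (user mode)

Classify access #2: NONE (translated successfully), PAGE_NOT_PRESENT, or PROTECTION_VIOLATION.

Trace:
#0 VA=0xF07C0010D30 (r,kernel):
  L0 @0x3F[30] → 0x43007  P=1,RW=1,US=1,PS=0
  L1 @0x43[31] → 0x44007  P=1,RW=1,US=1,PS=0
  L2 @0x44[0] → 0x45007  P=1,RW=1,US=1,PS=0
  L3 @0x45[16] → 0x46007  P=1,RW=1,US=1,PS=0
  ✓ 0x46D30  — 4 lookups
#1 VA=0xF07C0010D30 (r,kernel):
  TLB hit vpn=0xF07C0010 → PA=0x46D30
#2 VA=0xB0281A013A6 (w,kernel):
  L0 @0x3F[22] → 0x4A007  P=1,RW=1,US=1,PS=0
  L1 @0x4A[10] → 0x4D007  P=1,RW=1,US=1,PS=0
  L2 @0x4D[13] → 0x50007  P=1,RW=1,US=1,PS=0
  L3 @0x50[1] → 0x53007  P=1,RW=1,US=1,PS=0
  ✓ 0x533A6  — 4 lookups
#3 VA=0xC06C24173E7 (w,user):
  L0 @0x3F[24] → 0x56007  P=1,RW=1,US=1,PS=0
  L1 @0x56[27] → 0x58007  P=1,RW=1,US=1,PS=0
  L2 @0x58[18] → 0x5C007  P=1,RW=1,US=1,PS=0
  L3 @0x5C[23] → 0x5E003  P=1,RW=1,US=0,PS=0
  ✗ PROTECTION_VIOLATION  [4 reads]

Access #2 fault: NONE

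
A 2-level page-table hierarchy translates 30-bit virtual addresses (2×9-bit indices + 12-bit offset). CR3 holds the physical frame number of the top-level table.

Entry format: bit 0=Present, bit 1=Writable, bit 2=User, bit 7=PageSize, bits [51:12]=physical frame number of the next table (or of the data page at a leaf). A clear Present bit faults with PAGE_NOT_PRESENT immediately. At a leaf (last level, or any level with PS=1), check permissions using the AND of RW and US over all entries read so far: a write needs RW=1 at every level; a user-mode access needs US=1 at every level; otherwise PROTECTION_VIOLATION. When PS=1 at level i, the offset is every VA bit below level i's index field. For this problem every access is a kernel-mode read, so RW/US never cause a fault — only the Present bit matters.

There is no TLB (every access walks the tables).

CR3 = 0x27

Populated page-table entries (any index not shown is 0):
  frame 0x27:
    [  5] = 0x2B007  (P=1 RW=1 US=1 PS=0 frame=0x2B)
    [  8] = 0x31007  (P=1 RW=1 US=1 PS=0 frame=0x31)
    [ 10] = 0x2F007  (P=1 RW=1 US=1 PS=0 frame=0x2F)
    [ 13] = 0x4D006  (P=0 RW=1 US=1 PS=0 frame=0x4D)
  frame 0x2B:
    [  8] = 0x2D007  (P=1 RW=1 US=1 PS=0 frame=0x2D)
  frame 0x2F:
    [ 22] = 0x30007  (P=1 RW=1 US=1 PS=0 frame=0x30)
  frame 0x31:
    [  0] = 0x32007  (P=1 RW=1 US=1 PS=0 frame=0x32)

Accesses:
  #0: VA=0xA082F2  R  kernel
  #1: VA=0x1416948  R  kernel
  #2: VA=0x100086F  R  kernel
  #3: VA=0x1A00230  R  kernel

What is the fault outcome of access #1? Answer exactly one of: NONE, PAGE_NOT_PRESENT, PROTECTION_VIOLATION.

Walk each access:
#0 VA=0xA082F2 (r,kernel):
  [0] read 0x27 idx=5: raw=0x2B007 flags P=1 W=1 U=1 S=0
  [1] read 0x2B idx=8: raw=0x2D007 flags P=1 W=1 U=1 S=0
  → PA=0x2D2F2  (2 entries read)
#1 VA=0x1416948 (r,kernel):
  [0] read 0x27 idx=10: raw=0x2F007 flags P=1 W=1 U=1 S=0
  [1] read 0x2F idx=22: raw=0x30007 flags P=1 W=1 U=1 S=0
  → PA=0x30948  (2 entries read)
#2 VA=0x100086F (r,kernel):
  [0] read 0x27 idx=8: raw=0x31007 flags P=1 W=1 U=1 S=0
  [1] read 0x31 idx=0: raw=0x32007 flags P=1 W=1 U=1 S=0
  → PA=0x3286F  (2 entries read)
#3 VA=0x1A00230 (r,kernel):
  [0] read 0x27 idx=13: raw=0x4D006 flags P=0 W=1 U=1 S=0
  ✗ PAGE_NOT_PRESENT  [1 reads]

Access #1 fault: NONE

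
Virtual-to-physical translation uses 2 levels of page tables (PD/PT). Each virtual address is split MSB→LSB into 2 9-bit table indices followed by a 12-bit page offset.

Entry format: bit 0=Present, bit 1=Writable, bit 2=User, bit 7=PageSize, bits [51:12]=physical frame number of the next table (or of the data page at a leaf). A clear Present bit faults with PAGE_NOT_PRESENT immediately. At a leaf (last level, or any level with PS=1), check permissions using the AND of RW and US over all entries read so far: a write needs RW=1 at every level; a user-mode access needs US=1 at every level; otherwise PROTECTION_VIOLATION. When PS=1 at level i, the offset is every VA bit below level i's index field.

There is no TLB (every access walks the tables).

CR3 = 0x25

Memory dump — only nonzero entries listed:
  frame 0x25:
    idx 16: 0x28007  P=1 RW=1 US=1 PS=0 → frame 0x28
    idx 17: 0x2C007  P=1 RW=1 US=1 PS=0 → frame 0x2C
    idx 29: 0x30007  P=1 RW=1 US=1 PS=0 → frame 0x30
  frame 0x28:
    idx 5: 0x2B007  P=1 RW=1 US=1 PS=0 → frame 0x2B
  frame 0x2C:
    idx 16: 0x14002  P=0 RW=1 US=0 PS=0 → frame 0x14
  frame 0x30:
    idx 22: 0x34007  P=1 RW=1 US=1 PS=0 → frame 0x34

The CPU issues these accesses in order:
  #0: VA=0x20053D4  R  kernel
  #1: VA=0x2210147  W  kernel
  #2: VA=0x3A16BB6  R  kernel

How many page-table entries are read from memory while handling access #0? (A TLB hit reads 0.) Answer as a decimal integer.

Walk each access:
#0 VA=0x20053D4 (r,kernel):
  L0: frame=0x25 idx=16 entry=0x28007 [P=1 RW=1 US=1 PS=0]
  L1: frame=0x28 idx=5 entry=0x2B007 [P=1 RW=1 US=1 PS=0]
  → PA=0x2B3D4  (2 entries read)
#1 VA=0x2210147 (w,kernel):
  L0: frame=0x25 idx=17 entry=0x2C007 [P=1 RW=1 US=1 PS=0]
  L1: frame=0x2C idx=16 entry=0x14002 [P=0 RW=1 US=0 PS=0]
  ⇒ fault: PAGE_NOT_PRESENT  — 2 lookups
#2 VA=0x3A16BB6 (r,kernel):
  L0: frame=0x25 idx=29 entry=0x30007 [P=1 RW=1 US=1 PS=0]
  L1: frame=0x30 idx=22 entry=0x34007 [P=1 RW=1 US=1 PS=0]
  → PA=0x34BB6  (2 entries read)

Entries read for #0: 2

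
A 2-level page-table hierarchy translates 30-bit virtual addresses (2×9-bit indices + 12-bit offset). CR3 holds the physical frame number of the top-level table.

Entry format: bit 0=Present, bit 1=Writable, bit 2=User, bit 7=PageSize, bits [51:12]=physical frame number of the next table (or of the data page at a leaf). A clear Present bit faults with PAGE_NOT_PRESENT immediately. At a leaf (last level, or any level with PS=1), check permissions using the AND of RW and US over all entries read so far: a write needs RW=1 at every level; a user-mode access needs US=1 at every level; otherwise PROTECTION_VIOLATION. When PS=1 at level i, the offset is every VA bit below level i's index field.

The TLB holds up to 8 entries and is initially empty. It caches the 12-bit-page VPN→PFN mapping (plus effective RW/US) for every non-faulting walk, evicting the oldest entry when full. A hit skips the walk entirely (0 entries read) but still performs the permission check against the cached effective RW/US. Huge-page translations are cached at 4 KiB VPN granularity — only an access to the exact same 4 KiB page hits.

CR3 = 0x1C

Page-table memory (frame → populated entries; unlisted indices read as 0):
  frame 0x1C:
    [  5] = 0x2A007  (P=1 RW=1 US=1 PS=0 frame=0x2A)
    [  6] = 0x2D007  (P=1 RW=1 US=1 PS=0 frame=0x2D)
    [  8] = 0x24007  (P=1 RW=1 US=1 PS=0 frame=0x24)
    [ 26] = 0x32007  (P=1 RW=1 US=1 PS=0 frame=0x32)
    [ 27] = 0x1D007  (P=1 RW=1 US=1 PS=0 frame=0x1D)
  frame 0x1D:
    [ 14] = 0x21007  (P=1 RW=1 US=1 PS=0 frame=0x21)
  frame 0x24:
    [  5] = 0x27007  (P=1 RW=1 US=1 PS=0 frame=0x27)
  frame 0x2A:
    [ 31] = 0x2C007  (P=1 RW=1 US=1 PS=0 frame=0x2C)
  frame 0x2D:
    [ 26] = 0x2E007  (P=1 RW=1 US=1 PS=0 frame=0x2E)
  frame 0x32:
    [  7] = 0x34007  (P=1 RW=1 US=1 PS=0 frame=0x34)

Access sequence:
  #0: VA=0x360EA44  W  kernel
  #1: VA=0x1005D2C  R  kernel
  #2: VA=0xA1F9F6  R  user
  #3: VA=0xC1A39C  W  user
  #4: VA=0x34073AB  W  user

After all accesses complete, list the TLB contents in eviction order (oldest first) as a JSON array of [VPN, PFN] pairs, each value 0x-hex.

Walk each access:
#0 VA=0x360EA44 (w,kernel):
  [0] read 0x1C idx=27: raw=0x1D007 flags P=1 W=1 U=1 S=0
  [1] read 0x1D idx=14: raw=0x21007 flags P=1 W=1 U=1 S=0
  ✓ 0x21A44  — 2 lookups
#1 VA=0x1005D2C (r,kernel):
  [0] read 0x1C idx=8: raw=0x24007 flags P=1 W=1 U=1 S=0
  [1] read 0x24 idx=5: raw=0x27007 flags P=1 W=1 U=1 S=0
  ✓ 0x27D2C  — 2 lookups
#2 VA=0xA1F9F6 (r,user):
  [0] read 0x1C idx=5: raw=0x2A007 flags P=1 W=1 U=1 S=0
  [1] read 0x2A idx=31: raw=0x2C007 flags P=1 W=1 U=1 S=0
  ✓ 0x2C9F6  — 2 lookups
#3 VA=0xC1A39C (w,user):
  [0] read 0x1C idx=6: raw=0x2D007 flags P=1 W=1 U=1 S=0
  [1] read 0x2D idx=26: raw=0x2E007 flags P=1 W=1 U=1 S=0
  ✓ 0x2E39C  — 2 lookups
#4 VA=0x34073AB (w,user):
  [0] read 0x1C idx=26: raw=0x32007 flags P=1 W=1 U=1 S=0
  [1] read 0x32 idx=7: raw=0x34007 flags P=1 W=1 U=1 S=0
  ✓ 0x343AB  — 2 lookups

TLB: [["0x360E", "0x21"], ["0x1005", "0x27"], ["0xA1F", "0x2C"], ["0xC1A", "0x2E"], ["0x3407", "0x34"]]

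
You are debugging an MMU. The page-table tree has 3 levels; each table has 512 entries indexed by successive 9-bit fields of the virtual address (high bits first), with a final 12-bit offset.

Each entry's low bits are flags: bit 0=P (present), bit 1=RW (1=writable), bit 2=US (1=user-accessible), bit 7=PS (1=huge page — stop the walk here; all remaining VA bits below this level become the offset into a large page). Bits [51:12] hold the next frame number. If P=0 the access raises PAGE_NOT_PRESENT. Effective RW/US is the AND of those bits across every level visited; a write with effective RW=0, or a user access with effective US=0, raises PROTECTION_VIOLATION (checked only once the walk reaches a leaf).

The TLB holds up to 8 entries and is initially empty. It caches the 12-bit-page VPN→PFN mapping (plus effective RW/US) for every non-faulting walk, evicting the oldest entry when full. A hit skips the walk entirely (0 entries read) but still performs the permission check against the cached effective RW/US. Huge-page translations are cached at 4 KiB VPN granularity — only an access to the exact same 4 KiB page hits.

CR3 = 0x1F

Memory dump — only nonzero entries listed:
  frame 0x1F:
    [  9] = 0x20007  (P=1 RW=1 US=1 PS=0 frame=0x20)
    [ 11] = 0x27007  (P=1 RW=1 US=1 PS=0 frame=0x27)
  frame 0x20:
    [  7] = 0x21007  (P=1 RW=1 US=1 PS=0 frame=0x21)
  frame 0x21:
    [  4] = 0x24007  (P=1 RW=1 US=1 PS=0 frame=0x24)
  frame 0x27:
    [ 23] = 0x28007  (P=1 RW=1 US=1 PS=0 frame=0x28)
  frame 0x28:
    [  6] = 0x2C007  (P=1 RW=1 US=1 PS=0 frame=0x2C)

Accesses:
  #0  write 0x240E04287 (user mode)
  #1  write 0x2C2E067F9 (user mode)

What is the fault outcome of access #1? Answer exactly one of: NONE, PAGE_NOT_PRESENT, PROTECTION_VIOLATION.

Walk each access:
#0 VA=0x240E04287 (w,user):
  L0: frame=0x1F idx=9 entry=0x20007 [P=1 RW=1 US=1 PS=0]
  L1: frame=0x20 idx=7 entry=0x21007 [P=1 RW=1 US=1 PS=0]
  L2: frame=0x21 idx=4 entry=0x24007 [P=1 RW=1 US=1 PS=0]
  ⇒ phys 0x24287  [3 reads]
#1 VA=0x2C2E067F9 (w,user):
  L0: frame=0x1F idx=11 entry=0x27007 [P=1 RW=1 US=1 PS=0]
  L1: frame=0x27 idx=23 entry=0x28007 [P=1 RW=1 US=1 PS=0]
  L2: frame=0x28 idx=6 entry=0x2C007 [P=1 RW=1 US=1 PS=0]
  ⇒ phys 0x2C7F9  [3 reads]

Access #1 fault: NONE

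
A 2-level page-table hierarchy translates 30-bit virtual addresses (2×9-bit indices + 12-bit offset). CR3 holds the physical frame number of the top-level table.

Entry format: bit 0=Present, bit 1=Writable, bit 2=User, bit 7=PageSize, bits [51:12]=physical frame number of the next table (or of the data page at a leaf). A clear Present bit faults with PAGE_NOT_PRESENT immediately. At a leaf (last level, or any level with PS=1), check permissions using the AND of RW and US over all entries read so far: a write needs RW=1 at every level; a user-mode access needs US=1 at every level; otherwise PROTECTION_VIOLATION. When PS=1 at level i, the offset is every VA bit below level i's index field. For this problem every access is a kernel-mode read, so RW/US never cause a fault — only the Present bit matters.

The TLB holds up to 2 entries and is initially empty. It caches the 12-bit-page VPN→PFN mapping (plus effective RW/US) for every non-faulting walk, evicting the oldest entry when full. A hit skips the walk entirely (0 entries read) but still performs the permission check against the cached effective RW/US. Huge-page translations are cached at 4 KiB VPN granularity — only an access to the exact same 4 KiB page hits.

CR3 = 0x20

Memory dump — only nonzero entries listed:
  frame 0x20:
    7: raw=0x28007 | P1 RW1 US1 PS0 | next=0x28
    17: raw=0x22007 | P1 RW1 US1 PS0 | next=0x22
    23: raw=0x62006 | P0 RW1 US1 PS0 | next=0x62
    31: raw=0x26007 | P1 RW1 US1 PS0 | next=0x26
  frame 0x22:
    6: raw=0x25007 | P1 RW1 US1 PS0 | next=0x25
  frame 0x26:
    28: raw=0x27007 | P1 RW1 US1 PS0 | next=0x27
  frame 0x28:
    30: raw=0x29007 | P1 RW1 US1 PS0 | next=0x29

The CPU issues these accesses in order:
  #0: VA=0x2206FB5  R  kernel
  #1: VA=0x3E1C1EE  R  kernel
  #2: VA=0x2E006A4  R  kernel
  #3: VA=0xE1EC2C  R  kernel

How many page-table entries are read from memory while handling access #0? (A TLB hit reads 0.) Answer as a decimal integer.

Walk each access:
#0 VA=0x2206FB5 (r,kernel):
  lvl0: tbl 0x20, slot 17 ⇒ 0x22007 (P1/RW1/US1/PS0)
  lvl1: tbl 0x22, slot 6 ⇒ 0x25007 (P1/RW1/US1/PS0)
  → PA=0x25FB5  (2 entries read)
#1 VA=0x3E1C1EE (r,kernel):
  lvl0: tbl 0x20, slot 31 ⇒ 0x26007 (P1/RW1/US1/PS0)
  lvl1: tbl 0x26, slot 28 ⇒ 0x27007 (P1/RW1/US1/PS0)
  → PA=0x271EE  (2 entries read)
#2 VA=0x2E006A4 (r,kernel):
  lvl0: tbl 0x20, slot 23 ⇒ 0x62006 (P0/RW1/US1/PS0)
  → PAGE_NOT_PRESENT  (1 entries read)
#3 VA=0xE1EC2C (r,kernel):
  lvl0: tbl 0x20, slot 7 ⇒ 0x28007 (P1/RW1/US1/PS0)
  lvl1: tbl 0x28, slot 30 ⇒ 0x29007 (P1/RW1/US1/PS0)
  → PA=0x29C2C  (2 entries read)

Entries read for #0: 2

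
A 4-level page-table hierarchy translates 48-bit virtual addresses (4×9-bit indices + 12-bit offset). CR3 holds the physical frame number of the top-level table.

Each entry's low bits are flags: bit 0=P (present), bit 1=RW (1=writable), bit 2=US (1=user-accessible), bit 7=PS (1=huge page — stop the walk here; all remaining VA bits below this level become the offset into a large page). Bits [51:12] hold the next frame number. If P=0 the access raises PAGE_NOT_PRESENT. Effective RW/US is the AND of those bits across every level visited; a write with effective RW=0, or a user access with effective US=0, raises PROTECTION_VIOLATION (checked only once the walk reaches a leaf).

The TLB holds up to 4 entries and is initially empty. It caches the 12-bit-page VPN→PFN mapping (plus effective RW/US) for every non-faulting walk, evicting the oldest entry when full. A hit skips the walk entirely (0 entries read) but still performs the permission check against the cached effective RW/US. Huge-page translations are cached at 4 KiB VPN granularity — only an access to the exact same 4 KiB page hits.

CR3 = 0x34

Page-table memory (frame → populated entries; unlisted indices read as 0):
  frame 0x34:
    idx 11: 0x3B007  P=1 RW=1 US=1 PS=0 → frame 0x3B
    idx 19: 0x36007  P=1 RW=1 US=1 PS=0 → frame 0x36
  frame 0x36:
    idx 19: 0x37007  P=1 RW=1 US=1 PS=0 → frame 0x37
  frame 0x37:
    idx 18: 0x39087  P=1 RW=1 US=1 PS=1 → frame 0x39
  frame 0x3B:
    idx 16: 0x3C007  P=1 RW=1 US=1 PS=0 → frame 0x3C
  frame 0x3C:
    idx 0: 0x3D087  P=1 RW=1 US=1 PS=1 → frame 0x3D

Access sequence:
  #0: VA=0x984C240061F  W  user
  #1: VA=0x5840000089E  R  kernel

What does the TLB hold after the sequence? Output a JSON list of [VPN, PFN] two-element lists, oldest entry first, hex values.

Walk each access:
#0 VA=0x984C240061F (w,user):
  [0] read 0x34 idx=19: raw=0x36007 flags P=1 W=1 U=1 S=0
  [1] read 0x36 idx=19: raw=0x37007 flags P=1 W=1 U=1 S=0
  [2] read 0x37 idx=18: raw=0x39087 flags P=1 W=1 U=1 S=1
  → PA=0x3961F (huge @L2)  (3 entries read)
#1 VA=0x5840000089E (r,kernel):
  [0] read 0x34 idx=11: raw=0x3B007 flags P=1 W=1 U=1 S=0
  [1] read 0x3B idx=16: raw=0x3C007 flags P=1 W=1 U=1 S=0
  [2] read 0x3C idx=0: raw=0x3D087 flags P=1 W=1 U=1 S=1
  → PA=0x3D89E (huge @L2)  (3 entries read)

TLB: [["0x984C2400", "0x39"], ["0x58400000", "0x3D"]]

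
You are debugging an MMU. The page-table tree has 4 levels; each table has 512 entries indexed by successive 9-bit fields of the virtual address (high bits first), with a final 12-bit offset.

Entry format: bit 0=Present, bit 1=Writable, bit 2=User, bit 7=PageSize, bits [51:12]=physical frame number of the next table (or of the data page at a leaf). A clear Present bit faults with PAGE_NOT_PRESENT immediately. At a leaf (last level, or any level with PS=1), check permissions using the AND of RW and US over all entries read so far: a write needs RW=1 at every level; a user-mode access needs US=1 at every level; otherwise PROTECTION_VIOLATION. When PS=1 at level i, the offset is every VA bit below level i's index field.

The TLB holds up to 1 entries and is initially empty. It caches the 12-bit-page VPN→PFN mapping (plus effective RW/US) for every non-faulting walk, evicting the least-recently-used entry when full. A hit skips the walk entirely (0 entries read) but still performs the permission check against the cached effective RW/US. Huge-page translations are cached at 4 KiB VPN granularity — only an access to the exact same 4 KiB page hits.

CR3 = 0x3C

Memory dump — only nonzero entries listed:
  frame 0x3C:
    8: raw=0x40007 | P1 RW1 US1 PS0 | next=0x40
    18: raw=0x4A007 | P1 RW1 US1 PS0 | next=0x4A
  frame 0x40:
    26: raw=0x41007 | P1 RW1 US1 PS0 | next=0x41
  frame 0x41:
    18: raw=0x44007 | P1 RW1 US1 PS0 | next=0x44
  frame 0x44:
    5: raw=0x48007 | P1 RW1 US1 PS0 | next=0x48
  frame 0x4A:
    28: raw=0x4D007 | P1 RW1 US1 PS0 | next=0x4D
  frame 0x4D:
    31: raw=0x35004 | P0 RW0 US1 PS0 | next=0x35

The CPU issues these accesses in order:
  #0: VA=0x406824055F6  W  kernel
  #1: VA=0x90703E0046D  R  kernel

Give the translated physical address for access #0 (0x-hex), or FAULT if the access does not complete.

Per-access translation:
#0 VA=0x406824055F6 (w,kernel):
  L0 @0x3C[8] → 0x40007  P=1,RW=1,US=1,PS=0
  L1 @0x40[26] → 0x41007  P=1,RW=1,US=1,PS=0
  L2 @0x41[18] → 0x44007  P=1,RW=1,US=1,PS=0
  L3 @0x44[5] → 0x48007  P=1,RW=1,US=1,PS=0
  ⇒ phys 0x485F6  [4 reads]
#1 VA=0x90703E0046D (r,kernel):
  L0 @0x3C[18] → 0x4A007  P=1,RW=1,US=1,PS=0
  L1 @0x4A[28] → 0x4D007  P=1,RW=1,US=1,PS=0
  L2 @0x4D[31] → 0x35004  P=0,RW=0,US=1,PS=0
  ✗ PAGE_NOT_PRESENT  [3 reads]

Access #0 PA: 0x485F6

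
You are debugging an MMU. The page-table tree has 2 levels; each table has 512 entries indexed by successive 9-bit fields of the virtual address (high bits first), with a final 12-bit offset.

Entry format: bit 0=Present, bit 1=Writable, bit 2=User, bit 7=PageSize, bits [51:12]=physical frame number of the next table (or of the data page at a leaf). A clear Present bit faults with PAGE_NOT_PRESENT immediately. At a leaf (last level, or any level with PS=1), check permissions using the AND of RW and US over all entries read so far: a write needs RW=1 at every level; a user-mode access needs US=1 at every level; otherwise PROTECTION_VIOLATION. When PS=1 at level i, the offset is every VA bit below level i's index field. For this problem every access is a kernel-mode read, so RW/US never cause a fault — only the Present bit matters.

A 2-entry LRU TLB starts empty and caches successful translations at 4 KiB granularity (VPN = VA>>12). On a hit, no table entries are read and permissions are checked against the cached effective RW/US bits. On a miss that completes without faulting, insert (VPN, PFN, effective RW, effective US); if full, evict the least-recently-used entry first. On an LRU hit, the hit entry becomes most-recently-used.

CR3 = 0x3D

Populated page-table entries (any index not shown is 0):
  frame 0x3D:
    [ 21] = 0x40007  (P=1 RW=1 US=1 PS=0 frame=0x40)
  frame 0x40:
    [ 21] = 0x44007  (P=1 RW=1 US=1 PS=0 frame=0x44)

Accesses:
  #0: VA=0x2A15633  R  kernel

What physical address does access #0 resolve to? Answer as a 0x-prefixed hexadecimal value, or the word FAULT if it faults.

Per-access translation:
#0 VA=0x2A15633 (r,kernel):
  L0 @0x3D[21] → 0x40007  P=1,RW=1,US=1,PS=0
  L1 @0x40[21] → 0x44007  P=1,RW=1,US=1,PS=0
  ✓ 0x44633  — 2 lookups

Access #0 PA: 0x44633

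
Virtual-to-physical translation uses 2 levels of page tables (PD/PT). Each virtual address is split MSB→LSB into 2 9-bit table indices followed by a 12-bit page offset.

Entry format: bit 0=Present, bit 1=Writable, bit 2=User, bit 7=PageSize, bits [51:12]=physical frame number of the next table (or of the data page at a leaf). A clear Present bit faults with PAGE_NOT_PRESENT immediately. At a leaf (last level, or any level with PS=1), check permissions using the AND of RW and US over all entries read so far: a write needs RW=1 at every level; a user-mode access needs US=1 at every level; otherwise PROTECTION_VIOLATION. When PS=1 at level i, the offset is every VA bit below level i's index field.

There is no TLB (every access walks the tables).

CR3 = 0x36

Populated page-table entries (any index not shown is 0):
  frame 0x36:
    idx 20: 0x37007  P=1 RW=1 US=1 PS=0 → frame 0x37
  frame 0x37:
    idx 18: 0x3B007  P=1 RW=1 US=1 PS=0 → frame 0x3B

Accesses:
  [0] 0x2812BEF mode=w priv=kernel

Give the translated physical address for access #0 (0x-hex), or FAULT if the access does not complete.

Per-access translation:
#0 VA=0x2812BEF (w,kernel):
  lvl0: tbl 0x36, slot 20 ⇒ 0x37007 (P1/RW1/US1/PS0)
  lvl1: tbl 0x37, slot 18 ⇒ 0x3B007 (P1/RW1/US1/PS0)
  ✓ 0x3BBEF  — 2 lookups

Access #0 PA: 0x3BBEF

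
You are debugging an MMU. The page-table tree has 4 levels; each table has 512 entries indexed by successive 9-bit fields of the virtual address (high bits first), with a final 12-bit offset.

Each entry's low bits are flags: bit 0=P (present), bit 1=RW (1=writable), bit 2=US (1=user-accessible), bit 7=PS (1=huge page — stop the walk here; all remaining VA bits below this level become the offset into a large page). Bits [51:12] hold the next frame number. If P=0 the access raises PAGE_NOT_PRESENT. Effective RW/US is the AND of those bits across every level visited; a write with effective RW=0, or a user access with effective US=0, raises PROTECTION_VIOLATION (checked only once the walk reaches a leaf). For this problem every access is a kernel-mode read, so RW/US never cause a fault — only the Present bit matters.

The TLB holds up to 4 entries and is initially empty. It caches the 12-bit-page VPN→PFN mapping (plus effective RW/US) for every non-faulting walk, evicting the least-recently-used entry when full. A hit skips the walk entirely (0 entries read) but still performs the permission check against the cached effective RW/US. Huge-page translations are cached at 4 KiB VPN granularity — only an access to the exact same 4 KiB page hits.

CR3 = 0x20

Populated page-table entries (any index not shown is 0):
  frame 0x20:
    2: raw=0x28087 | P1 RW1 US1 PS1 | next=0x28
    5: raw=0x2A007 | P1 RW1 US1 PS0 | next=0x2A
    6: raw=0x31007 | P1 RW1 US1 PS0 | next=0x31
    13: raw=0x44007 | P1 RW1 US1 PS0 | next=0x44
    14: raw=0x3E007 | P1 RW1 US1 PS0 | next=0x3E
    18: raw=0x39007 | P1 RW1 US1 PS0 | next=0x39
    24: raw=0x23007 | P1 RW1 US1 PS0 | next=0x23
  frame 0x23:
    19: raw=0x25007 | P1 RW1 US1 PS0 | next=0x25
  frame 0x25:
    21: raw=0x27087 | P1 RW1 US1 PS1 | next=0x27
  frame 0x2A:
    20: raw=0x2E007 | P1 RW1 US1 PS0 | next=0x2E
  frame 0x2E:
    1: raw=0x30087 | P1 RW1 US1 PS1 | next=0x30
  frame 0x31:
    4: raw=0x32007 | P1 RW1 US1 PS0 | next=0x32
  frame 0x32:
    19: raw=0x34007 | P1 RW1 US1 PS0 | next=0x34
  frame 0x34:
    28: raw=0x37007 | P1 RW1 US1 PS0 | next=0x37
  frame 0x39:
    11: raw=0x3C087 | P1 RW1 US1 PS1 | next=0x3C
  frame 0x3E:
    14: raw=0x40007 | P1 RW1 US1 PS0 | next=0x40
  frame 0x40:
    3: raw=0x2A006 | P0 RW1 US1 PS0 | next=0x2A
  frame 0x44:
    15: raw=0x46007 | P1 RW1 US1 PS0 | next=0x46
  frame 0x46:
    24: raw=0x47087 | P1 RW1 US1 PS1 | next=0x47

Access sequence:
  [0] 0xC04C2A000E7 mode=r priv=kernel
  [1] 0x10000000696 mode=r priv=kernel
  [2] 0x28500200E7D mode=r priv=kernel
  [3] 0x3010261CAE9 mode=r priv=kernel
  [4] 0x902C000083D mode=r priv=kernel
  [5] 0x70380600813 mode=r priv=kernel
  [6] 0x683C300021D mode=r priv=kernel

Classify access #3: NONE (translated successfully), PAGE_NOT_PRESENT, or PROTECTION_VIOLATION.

Walk each access:
#0 VA=0xC04C2A000E7 (r,kernel):
  lvl0: tbl 0x20, slot 24 ⇒ 0x23007 (P1/RW1/US1/PS0)
  lvl1: tbl 0x23, slot 19 ⇒ 0x25007 (P1/RW1/US1/PS0)
  lvl2: tbl 0x25, slot 21 ⇒ 0x27087 (P1/RW1/US1/PS1)
  ✓ 0x270E7 (huge @L2)  — 3 lookups
#1 VA=0x10000000696 (r,kernel):
  lvl0: tbl 0x20, slot 2 ⇒ 0x28087 (P1/RW1/US1/PS1)
  ✓ 0x28696 (huge @L0)  — 1 lookups
#2 VA=0x28500200E7D (r,kernel):
  lvl0: tbl 0x20, slot 5 ⇒ 0x2A007 (P1/RW1/US1/PS0)
  lvl1: tbl 0x2A, slot 20 ⇒ 0x2E007 (P1/RW1/US1/PS0)
  lvl2: tbl 0x2E, slot 1 ⇒ 0x30087 (P1/RW1/US1/PS1)
  ✓ 0x30E7D (huge @L2)  — 3 lookups
#3 VA=0x3010261CAE9 (r,kernel):
  lvl0: tbl 0x20, slot 6 ⇒ 0x31007 (P1/RW1/US1/PS0)
  lvl1: tbl 0x31, slot 4 ⇒ 0x32007 (P1/RW1/US1/PS0)
  lvl2: tbl 0x32, slot 19 ⇒ 0x34007 (P1/RW1/US1/PS0)
  lvl3: tbl 0x34, slot 28 ⇒ 0x37007 (P1/RW1/US1/PS0)
  ✓ 0x37AE9  — 4 lookups
#4 VA=0x902C000083D (r,kernel):
  lvl0: tbl 0x20, slot 18 ⇒ 0x39007 (P1/RW1/US1/PS0)
  lvl1: tbl 0x39, slot 11 ⇒ 0x3C087 (P1/RW1/US1/PS1)
  ✓ 0x3C83D (huge @L1)  — 2 lookups
#5 VA=0x70380600813 (r,kernel):
  lvl0: tbl 0x20, slot 14 ⇒ 0x3E007 (P1/RW1/US1/PS0)
  lvl1: tbl 0x3E, slot 14 ⇒ 0x40007 (P1/RW1/US1/PS0)
  lvl2: tbl 0x40, slot 3 ⇒ 0x2A006 (P0/RW1/US1/PS0)
  ⇒ fault: PAGE_NOT_PRESENT  — 3 lookups
#6 VA=0x683C300021D (r,kernel):
  lvl0: tbl 0x20, slot 13 ⇒ 0x44007 (P1/RW1/US1/PS0)
  lvl1: tbl 0x44, slot 15 ⇒ 0x46007 (P1/RW1/US1/PS0)
  lvl2: tbl 0x46, slot 24 ⇒ 0x47087 (P1/RW1/US1/PS1)
  ✓ 0x4721D (huge @L2)  — 3 lookups

Access #3 fault: NONE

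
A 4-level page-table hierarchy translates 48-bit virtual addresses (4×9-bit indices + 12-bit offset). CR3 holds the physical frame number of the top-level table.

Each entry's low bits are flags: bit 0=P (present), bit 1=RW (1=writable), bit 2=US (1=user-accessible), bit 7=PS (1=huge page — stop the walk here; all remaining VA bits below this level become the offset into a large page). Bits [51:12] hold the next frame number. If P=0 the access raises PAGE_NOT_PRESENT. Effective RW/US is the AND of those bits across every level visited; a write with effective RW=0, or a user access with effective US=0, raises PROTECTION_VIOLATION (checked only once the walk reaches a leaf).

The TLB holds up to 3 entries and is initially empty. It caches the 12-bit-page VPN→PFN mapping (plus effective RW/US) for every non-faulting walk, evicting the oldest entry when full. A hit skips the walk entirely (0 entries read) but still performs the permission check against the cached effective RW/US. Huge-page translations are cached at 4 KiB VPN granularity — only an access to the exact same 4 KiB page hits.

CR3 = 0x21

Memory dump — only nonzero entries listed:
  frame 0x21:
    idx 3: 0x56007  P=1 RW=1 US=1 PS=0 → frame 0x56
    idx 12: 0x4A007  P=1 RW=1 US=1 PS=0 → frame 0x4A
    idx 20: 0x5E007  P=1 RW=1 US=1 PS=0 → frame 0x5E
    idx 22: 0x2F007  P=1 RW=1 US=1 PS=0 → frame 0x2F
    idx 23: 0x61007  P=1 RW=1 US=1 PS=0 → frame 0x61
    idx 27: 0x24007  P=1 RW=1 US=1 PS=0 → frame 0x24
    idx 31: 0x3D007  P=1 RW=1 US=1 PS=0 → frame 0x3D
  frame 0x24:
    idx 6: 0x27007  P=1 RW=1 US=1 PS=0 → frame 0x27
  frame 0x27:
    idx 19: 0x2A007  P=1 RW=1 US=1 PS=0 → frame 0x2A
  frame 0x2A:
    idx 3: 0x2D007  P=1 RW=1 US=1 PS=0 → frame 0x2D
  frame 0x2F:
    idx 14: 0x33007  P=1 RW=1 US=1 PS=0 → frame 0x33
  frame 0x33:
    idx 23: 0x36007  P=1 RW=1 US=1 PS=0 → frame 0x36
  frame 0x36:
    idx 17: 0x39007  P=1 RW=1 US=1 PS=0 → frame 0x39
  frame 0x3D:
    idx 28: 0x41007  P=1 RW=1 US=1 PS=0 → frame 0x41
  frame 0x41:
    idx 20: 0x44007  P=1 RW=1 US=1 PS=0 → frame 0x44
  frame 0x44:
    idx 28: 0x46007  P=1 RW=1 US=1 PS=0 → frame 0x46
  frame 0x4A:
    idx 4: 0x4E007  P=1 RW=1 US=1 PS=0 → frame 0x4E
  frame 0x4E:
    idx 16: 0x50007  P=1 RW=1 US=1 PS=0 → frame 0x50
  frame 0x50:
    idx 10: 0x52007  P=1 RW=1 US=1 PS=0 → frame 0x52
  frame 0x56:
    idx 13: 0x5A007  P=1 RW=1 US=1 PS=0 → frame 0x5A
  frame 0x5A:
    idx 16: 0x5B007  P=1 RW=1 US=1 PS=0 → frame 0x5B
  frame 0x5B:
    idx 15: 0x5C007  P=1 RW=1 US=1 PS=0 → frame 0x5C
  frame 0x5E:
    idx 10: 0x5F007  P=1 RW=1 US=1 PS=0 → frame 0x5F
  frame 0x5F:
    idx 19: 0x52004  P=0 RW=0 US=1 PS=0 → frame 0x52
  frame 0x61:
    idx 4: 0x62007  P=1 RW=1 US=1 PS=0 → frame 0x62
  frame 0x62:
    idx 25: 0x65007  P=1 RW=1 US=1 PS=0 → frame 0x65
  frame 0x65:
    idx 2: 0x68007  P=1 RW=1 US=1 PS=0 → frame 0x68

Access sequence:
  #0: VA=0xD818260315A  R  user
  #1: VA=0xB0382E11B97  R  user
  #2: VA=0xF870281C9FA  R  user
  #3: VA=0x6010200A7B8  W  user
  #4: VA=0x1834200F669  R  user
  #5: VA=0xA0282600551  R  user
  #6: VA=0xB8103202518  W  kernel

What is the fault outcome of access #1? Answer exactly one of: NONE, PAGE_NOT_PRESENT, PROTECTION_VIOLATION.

Walk each access:
#0 VA=0xD818260315A (r,user):
  lvl0: tbl 0x21, slot 27 ⇒ 0x24007 (P1/RW1/US1/PS0)
  lvl1: tbl 0x24, slot 6 ⇒ 0x27007 (P1/RW1/US1/PS0)
  lvl2: tbl 0x27, slot 19 ⇒ 0x2A007 (P1/RW1/US1/PS0)
  lvl3: tbl 0x2A, slot 3 ⇒ 0x2D007 (P1/RW1/US1/PS0)
  ✓ 0x2D15A  — 4 lookups
#1 VA=0xB0382E11B97 (r,user):
  lvl0: tbl 0x21, slot 22 ⇒ 0x2F007 (P1/RW1/US1/PS0)
  lvl1: tbl 0x2F, slot 14 ⇒ 0x33007 (P1/RW1/US1/PS0)
  lvl2: tbl 0x33, slot 23 ⇒ 0x36007 (P1/RW1/US1/PS0)
  lvl3: tbl 0x36, slot 17 ⇒ 0x39007 (P1/RW1/US1/PS0)
  ✓ 0x39B97  — 4 lookups
#2 VA=0xF870281C9FA (r,user):
  lvl0: tbl 0x21, slot 31 ⇒ 0x3D007 (P1/RW1/US1/PS0)
  lvl1: tbl 0x3D, slot 28 ⇒ 0x41007 (P1/RW1/US1/PS0)
  lvl2: tbl 0x41, slot 20 ⇒ 0x44007 (P1/RW1/US1/PS0)
  lvl3: tbl 0x44, slot 28 ⇒ 0x46007 (P1/RW1/US1/PS0)
  ✓ 0x469FA  — 4 lookups
#3 VA=0x6010200A7B8 (w,user):
  lvl0: tbl 0x21, slot 12 ⇒ 0x4A007 (P1/RW1/US1/PS0)
  lvl1: tbl 0x4A, slot 4 ⇒ 0x4E007 (P1/RW1/US1/PS0)
  lvl2: tbl 0x4E, slot 16 ⇒ 0x50007 (P1/RW1/US1/PS0)
  lvl3: tbl 0x50, slot 10 ⇒ 0x52007 (P1/RW1/US1/PS0)
  ✓ 0x527B8  — 4 lookups
#4 VA=0x1834200F669 (r,user):
  lvl0: tbl 0x21, slot 3 ⇒ 0x56007 (P1/RW1/US1/PS0)
  lvl1: tbl 0x56, slot 13 ⇒ 0x5A007 (P1/RW1/US1/PS0)
  lvl2: tbl 0x5A, slot 16 ⇒ 0x5B007 (P1/RW1/US1/PS0)
  lvl3: tbl 0x5B, slot 15 ⇒ 0x5C007 (P1/RW1/US1/PS0)
  ✓ 0x5C669  — 4 lookups
#5 VA=0xA0282600551 (r,user):
  lvl0: tbl 0x21, slot 20 ⇒ 0x5E007 (P1/RW1/US1/PS0)
  lvl1: tbl 0x5E, slot 10 ⇒ 0x5F007 (P1/RW1/US1/PS0)
  lvl2: tbl 0x5F, slot 19 ⇒ 0x52004 (P0/RW0/US1/PS0)
  → PAGE_NOT_PRESENT  (3 entries read)
#6 VA=0xB8103202518 (w,kernel):
  lvl0: tbl 0x21, slot 23 ⇒ 0x61007 (P1/RW1/US1/PS0)
  lvl1: tbl 0x61, slot 4 ⇒ 0x62007 (P1/RW1/US1/PS0)
  lvl2: tbl 0x62, slot 25 ⇒ 0x65007 (P1/RW1/US1/PS0)
  lvl3: tbl 0x65, slot 2 ⇒ 0x68007 (P1/RW1/US1/PS0)
  ✓ 0x68518  — 4 lookups

Access #1 fault: NONE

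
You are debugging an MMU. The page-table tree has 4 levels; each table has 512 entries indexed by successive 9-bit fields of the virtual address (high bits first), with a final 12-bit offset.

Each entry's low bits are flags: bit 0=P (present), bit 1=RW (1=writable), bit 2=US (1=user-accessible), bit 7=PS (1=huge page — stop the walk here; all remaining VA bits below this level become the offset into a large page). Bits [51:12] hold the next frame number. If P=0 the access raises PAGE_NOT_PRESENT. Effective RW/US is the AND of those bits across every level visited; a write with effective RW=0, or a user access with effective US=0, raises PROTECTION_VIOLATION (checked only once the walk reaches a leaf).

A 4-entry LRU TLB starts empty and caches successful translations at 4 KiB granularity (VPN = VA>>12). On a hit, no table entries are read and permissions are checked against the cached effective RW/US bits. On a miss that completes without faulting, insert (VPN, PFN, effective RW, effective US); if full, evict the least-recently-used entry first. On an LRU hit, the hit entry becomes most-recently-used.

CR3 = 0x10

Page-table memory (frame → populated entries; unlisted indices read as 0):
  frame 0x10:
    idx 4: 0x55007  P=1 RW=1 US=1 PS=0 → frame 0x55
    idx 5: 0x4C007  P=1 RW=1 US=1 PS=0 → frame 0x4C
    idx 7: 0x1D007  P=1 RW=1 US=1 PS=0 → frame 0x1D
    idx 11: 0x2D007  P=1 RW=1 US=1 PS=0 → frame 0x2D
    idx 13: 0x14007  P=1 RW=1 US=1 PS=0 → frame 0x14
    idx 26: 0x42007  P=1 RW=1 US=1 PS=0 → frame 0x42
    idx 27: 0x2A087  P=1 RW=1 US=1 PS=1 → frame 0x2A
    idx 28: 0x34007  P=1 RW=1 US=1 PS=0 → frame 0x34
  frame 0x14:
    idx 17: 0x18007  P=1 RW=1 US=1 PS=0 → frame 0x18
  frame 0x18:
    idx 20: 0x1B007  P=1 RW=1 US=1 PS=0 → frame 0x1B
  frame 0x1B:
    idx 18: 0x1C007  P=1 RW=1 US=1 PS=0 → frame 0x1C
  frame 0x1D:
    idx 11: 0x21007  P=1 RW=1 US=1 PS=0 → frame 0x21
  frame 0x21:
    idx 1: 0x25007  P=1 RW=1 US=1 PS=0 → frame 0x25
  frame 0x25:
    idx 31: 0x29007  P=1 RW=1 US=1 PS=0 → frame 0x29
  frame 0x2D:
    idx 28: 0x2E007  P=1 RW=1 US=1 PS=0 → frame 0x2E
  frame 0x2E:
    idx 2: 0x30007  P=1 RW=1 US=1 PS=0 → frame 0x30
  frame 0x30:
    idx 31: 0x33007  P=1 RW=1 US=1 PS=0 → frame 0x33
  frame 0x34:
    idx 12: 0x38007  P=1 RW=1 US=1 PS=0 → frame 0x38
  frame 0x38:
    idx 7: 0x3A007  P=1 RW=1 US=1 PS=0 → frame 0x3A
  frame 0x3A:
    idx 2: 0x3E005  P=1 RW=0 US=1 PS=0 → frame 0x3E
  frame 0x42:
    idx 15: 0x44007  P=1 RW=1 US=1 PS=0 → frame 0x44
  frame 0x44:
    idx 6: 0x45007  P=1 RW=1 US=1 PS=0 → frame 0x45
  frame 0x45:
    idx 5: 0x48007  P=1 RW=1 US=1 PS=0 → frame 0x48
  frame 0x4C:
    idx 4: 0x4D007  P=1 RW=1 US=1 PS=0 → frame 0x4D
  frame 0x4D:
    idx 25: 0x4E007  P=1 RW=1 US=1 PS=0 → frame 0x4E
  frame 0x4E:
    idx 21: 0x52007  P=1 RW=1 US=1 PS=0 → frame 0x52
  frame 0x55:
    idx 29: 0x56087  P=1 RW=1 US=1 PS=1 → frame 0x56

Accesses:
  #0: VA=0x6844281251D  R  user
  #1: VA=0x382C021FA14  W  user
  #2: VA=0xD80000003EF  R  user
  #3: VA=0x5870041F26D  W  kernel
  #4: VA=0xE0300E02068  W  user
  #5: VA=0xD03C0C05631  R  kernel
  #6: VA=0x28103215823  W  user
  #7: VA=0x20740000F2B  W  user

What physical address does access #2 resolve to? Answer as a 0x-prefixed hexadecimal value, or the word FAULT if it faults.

Walk each access:
#0 VA=0x6844281251D (r,user):
  L0: frame=0x10 idx=13 entry=0x14007 [P=1 RW=1 US=1 PS=0]
  L1: frame=0x14 idx=17 entry=0x18007 [P=1 RW=1 US=1 PS=0]
  L2: frame=0x18 idx=20 entry=0x1B007 [P=1 RW=1 US=1 PS=0]
  L3: frame=0x1B idx=18 entry=0x1C007 [P=1 RW=1 US=1 PS=0]
  → PA=0x1C51D  (4 entries read)
#1 VA=0x382C021FA14 (w,user):
  L0: frame=0x10 idx=7 entry=0x1D007 [P=1 RW=1 US=1 PS=0]
  L1: frame=0x1D idx=11 entry=0x21007 [P=1 RW=1 US=1 PS=0]
  L2: frame=0x21 idx=1 entry=0x25007 [P=1 RW=1 US=1 PS=0]
  L3: frame=0x25 idx=31 entry=0x29007 [P=1 RW=1 US=1 PS=0]
  → PA=0x29A14  (4 entries read)
#2 VA=0xD80000003EF (r,user):
  L0: frame=0x10 idx=27 entry=0x2A087 [P=1 RW=1 US=1 PS=1]
  → PA=0x2A3EF (huge @L0)  (1 entries read)
#3 VA=0x5870041F26D (w,kernel):
  L0: frame=0x10 idx=11 entry=0x2D007 [P=1 RW=1 US=1 PS=0]
  L1: frame=0x2D idx=28 entry=0x2E007 [P=1 RW=1 US=1 PS=0]
  L2: frame=0x2E idx=2 entry=0x30007 [P=1 RW=1 US=1 PS=0]
  L3: frame=0x30 idx=31 entry=0x33007 [P=1 RW=1 US=1 PS=0]
  → PA=0x3326D  (4 entries read)
#4 VA=0xE0300E02068 (w,user):
  L0: frame=0x10 idx=28 entry=0x34007 [P=1 RW=1 US=1 PS=0]
  L1: frame=0x34 idx=12 entry=0x38007 [P=1 RW=1 US=1 PS=0]
  L2: frame=0x38 idx=7 entry=0x3A007 [P=1 RW=1 US=1 PS=0]
  L3: frame=0x3A idx=2 entry=0x3E005 [P=1 RW=0 US=1 PS=0]
  → PROTECTION_VIOLATION  (4 entries read)
#5 VA=0xD03C0C05631 (r,kernel):
  L0: frame=0x10 idx=26 entry=0x42007 [P=1 RW=1 US=1 PS=0]
  L1: frame=0x42 idx=15 entry=0x44007 [P=1 RW=1 US=1 PS=0]
  L2: frame=0x44 idx=6 entry=0x45007 [P=1 RW=1 US=1 PS=0]
  L3: frame=0x45 idx=5 entry=0x48007 [P=1 RW=1 US=1 PS=0]
  → PA=0x48631  (4 entries read)
#6 VA=0x28103215823 (w,user):
  L0: frame=0x10 idx=5 entry=0x4C007 [P=1 RW=1 US=1 PS=0]
  L1: frame=0x4C idx=4 entry=0x4D007 [P=1 RW=1 US=1 PS=0]
  L2: frame=0x4D idx=25 entry=0x4E007 [P=1 RW=1 US=1 PS=0]
  L3: frame=0x4E idx=21 entry=0x52007 [P=1 RW=1 US=1 PS=0]
  → PA=0x52823  (4 entries read)
#7 VA=0x20740000F2B (w,user):
  L0: frame=0x10 idx=4 entry=0x55007 [P=1 RW=1 US=1 PS=0]
  L1: frame=0x55 idx=29 entry=0x56087 [P=1 RW=1 US=1 PS=1]
  → PA=0x56F2B (huge @L1)  (2 entries read)

Access #2 PA: 0x2A3EF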